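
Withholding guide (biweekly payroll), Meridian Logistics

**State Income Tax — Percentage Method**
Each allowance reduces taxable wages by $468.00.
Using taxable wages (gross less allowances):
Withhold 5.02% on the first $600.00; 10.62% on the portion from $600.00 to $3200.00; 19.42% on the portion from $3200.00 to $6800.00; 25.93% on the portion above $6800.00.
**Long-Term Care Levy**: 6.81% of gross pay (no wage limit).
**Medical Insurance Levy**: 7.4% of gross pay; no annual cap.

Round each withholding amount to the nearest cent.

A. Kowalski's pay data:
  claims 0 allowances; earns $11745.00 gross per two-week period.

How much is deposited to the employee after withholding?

$7788.44

State Income Tax: taxable = $11745.00
  $1005.36 + 25.93% × ($11745.00 − $6800.00) = $1005.36 + 25.93% × $4945.00 = $2287.60
Long-Term Care Levy: 6.81% × $11745.00 = $799.83
Medical Insurance Levy: 7.4% × $11745.00 = $869.13
Total withheld: $2287.60 + $799.83 + $869.13 = $3956.56
Net pay: $11745.00 − $3956.56 = $7788.44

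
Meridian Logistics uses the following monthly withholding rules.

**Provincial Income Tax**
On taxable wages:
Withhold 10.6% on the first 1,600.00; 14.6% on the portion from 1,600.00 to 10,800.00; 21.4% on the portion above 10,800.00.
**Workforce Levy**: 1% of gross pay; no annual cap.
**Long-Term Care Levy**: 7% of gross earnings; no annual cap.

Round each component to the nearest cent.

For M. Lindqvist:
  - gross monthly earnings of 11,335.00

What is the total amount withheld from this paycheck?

Provincial Income Tax: taxable = 11,335.00
  1,512.80 + 21.4% × (11,335.00 − 10,800.00) = 1,512.80 + 21.4% × 535.00 = 1,627.29
Workforce Levy: 1% × 11,335.00 = 113.35
Long-Term Care Levy: 7% × 11,335.00 = 793.45
Total: 1,627.29 + 113.35 + 793.45 = 2,534.09

2,534.09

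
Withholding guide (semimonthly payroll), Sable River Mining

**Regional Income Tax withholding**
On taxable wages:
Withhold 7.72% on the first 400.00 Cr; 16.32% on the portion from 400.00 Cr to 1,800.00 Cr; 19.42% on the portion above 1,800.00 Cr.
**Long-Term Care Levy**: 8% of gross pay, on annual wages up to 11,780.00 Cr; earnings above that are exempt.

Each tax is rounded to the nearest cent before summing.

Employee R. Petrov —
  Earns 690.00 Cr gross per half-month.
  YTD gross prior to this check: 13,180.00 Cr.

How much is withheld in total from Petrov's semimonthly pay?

Regional Income Tax: taxable = 690.00 Cr
  30.88 Cr + 16.32% × (690.00 Cr − 400.00 Cr) = 30.88 Cr + 16.32% × 290.00 Cr = 78.21 Cr
Long-Term Care Levy: YTD 13,180.00 Cr ≥ cap 11,780.00 Cr → 0.00 Cr
Total: 78.21 Cr + 0.00 Cr = 78.21 Cr

78.21 Cr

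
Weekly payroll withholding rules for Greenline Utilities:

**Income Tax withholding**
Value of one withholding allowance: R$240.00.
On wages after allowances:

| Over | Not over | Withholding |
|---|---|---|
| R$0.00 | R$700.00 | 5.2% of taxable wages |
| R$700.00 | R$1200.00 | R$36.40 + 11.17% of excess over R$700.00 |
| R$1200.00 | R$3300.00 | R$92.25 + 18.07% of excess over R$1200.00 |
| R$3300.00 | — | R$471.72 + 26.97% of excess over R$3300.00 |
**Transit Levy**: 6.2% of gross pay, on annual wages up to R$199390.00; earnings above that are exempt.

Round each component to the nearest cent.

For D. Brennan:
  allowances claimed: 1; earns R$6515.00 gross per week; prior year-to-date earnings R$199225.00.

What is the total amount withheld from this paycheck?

Income Tax: taxable = R$6515.00 − 1×R$240.00 = R$6275.00
  R$471.72 + 26.97% × (R$6275.00 − R$3300.00) = R$471.72 + 26.97% × R$2975.00 = R$1274.08
Transit Levy: cap R$199390.00 − YTD R$199225.00 = R$165.00 subject; 6.2% × R$165.00 = R$10.23
Total: R$1274.08 + R$10.23 = R$1284.31

R$1284.31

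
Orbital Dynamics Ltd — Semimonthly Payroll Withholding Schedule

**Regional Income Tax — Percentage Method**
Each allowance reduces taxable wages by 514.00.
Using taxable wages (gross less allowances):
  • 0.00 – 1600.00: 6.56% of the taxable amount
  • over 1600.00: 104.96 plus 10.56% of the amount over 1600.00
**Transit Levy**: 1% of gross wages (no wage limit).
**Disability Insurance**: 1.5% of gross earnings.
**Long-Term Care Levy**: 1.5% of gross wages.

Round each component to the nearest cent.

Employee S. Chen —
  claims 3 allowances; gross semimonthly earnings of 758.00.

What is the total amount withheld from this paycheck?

30.32

Regional Income Tax: taxable = 758.00 − 3×514.00 = -784.00
  Taxable ≤ 0 → 0.00
Transit Levy: 1% × 758.00 = 7.58
Disability Insurance: 1.5% × 758.00 = 11.37
Long-Term Care Levy: 1.5% × 758.00 = 11.37
Total: 0.00 + 7.58 + 11.37 + 11.37 = 30.32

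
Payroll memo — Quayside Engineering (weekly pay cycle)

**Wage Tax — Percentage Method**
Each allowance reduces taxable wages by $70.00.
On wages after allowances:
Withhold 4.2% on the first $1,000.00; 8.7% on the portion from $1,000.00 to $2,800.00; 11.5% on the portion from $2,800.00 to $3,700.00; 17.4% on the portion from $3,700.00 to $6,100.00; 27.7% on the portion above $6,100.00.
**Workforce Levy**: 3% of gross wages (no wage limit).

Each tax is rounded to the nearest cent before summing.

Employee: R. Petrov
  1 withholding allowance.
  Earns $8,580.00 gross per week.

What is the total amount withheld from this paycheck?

Wage Tax: taxable = $8,580.00 − 1×$70.00 = $8,510.00
  $719.70 + 27.7% × ($8,510.00 − $6,100.00) = $719.70 + 27.7% × $2,410.00 = $1,387.27
Workforce Levy: 3% × $8,580.00 = $257.40
Total: $1,387.27 + $257.40 = $1,644.67

$1,644.67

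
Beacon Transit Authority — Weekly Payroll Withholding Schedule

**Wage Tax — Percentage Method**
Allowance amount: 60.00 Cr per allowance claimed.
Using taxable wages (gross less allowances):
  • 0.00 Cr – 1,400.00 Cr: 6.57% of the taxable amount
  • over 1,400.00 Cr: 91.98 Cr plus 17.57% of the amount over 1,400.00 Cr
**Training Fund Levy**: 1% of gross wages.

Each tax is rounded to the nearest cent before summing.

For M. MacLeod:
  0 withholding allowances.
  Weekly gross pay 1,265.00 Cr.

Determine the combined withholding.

Wage Tax: taxable = 1,265.00 Cr
  6.57% × 1,265.00 Cr = 83.11 Cr
Training Fund Levy: 1% × 1,265.00 Cr = 12.65 Cr
Total: 83.11 Cr + 12.65 Cr = 95.76 Cr

95.76 Cr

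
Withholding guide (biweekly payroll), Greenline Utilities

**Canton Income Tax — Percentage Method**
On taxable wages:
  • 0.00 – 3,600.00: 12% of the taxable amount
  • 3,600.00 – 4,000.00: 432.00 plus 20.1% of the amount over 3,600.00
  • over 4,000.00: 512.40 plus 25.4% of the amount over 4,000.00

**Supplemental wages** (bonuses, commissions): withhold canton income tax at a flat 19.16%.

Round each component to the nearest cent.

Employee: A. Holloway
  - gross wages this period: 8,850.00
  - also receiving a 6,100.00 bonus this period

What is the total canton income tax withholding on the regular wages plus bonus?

Canton Income Tax: taxable = 8,850.00
  512.40 + 25.4% × (8,850.00 − 4,000.00) = 512.40 + 25.4% × 4,850.00 = 1,744.30
Supplemental (19.16% flat on bonus): 19.16% × 6,100.00 = 1,168.76
Total canton income tax: 1,744.30 + 1,168.76 = 2,913.06

2,913.06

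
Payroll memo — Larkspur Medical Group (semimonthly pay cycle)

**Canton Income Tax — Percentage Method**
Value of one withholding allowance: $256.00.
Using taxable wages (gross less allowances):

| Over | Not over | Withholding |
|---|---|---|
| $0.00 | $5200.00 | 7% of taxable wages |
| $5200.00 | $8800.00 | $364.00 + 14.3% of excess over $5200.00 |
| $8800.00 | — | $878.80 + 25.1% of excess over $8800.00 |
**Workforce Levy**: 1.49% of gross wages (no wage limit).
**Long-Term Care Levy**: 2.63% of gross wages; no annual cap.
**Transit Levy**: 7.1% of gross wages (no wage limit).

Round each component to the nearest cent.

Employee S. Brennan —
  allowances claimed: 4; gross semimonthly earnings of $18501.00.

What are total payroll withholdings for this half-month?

Canton Income Tax: taxable = $18501.00 − 4×$256.00 = $17477.00
  $878.80 + 25.1% × ($17477.00 − $8800.00) = $878.80 + 25.1% × $8677.00 = $3056.73
Workforce Levy: 1.49% × $18501.00 = $275.66
Long-Term Care Levy: 2.63% × $18501.00 = $486.58
Transit Levy: 7.1% × $18501.00 = $1313.57
Total: $3056.73 + $275.66 + $486.58 + $1313.57 = $5132.54

$5132.54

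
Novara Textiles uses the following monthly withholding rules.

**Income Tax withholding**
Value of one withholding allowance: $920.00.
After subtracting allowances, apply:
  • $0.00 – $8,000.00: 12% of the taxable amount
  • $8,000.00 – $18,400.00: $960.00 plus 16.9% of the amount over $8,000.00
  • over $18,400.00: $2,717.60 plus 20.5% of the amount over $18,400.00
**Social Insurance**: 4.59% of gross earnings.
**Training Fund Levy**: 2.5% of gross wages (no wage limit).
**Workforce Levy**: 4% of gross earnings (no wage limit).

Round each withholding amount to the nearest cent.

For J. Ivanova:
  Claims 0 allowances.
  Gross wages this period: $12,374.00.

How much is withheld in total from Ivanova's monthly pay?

$3,071.49

Income Tax: taxable = $12,374.00
  $960.00 + 16.9% × ($12,374.00 − $8,000.00) = $960.00 + 16.9% × $4,374.00 = $1,699.21
Social Insurance: 4.59% × $12,374.00 = $567.97
Training Fund Levy: 2.5% × $12,374.00 = $309.35
Workforce Levy: 4% × $12,374.00 = $494.96
Total: $1,699.21 + $567.97 + $309.35 + $494.96 = $3,071.49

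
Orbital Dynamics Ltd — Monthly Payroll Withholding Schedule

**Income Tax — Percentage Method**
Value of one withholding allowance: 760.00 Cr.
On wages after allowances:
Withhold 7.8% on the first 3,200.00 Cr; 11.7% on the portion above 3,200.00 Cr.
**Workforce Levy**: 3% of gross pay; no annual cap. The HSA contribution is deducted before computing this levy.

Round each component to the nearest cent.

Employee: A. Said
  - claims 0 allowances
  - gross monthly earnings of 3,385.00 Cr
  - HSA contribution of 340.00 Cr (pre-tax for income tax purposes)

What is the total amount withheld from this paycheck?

328.86 Cr

Income Tax: taxable = 3,385.00 Cr − 340.00 Cr = 3,045.00 Cr
  7.8% × 3,045.00 Cr = 237.51 Cr
Workforce Levy: 3% × 3,045.00 Cr = 91.35 Cr
Total: 237.51 Cr + 91.35 Cr = 328.86 Cr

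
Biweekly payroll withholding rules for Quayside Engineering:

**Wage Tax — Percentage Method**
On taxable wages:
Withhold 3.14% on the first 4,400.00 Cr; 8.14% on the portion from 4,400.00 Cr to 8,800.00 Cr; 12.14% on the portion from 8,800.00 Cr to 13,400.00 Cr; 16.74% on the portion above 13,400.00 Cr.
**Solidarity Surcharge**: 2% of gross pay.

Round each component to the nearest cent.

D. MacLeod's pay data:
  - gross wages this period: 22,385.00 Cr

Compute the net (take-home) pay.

19,378.45 Cr

Wage Tax: taxable = 22,385.00 Cr
  1,054.76 Cr + 16.74% × (22,385.00 Cr − 13,400.00 Cr) = 1,054.76 Cr + 16.74% × 8,985.00 Cr = 2,558.85 Cr
Solidarity Surcharge: 2% × 22,385.00 Cr = 447.70 Cr
Total withheld: 2,558.85 Cr + 447.70 Cr = 3,006.55 Cr
Net pay: 22,385.00 Cr − 3,006.55 Cr = 19,378.45 Cr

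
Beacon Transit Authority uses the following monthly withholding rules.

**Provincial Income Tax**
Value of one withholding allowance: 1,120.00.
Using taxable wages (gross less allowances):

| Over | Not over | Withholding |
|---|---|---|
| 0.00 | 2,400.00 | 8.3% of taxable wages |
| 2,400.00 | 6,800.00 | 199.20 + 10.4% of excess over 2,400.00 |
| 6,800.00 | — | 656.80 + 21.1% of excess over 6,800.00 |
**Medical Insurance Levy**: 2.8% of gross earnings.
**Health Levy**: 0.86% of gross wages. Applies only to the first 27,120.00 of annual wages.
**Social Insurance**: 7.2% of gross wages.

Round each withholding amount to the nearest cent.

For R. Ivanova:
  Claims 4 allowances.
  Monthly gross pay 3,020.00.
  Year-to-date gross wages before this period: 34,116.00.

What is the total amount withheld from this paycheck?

Provincial Income Tax: taxable = 3,020.00 − 4×1,120.00 = -1,460.00
  Taxable ≤ 0 → 0.00
Medical Insurance Levy: 2.8% × 3,020.00 = 84.56
Health Levy: YTD 34,116.00 ≥ cap 27,120.00 → 0.00
Social Insurance: 7.2% × 3,020.00 = 217.44
Total: 0.00 + 84.56 + 0.00 + 217.44 = 302.00

302.00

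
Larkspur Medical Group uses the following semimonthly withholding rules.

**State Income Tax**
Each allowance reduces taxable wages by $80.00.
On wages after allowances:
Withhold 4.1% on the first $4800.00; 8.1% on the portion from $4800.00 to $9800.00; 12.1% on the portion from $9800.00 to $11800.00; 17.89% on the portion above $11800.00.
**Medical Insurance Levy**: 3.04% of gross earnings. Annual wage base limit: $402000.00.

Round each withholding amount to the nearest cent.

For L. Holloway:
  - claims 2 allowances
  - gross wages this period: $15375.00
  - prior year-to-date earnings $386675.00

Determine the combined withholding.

$1920.62

State Income Tax: taxable = $15375.00 − 2×$80.00 = $15215.00
  $843.80 + 17.89% × ($15215.00 − $11800.00) = $843.80 + 17.89% × $3415.00 = $1454.74
Medical Insurance Levy: cap $402000.00 − YTD $386675.00 = $15325.00 subject; 3.04% × $15325.00 = $465.88
Total: $1454.74 + $465.88 = $1920.62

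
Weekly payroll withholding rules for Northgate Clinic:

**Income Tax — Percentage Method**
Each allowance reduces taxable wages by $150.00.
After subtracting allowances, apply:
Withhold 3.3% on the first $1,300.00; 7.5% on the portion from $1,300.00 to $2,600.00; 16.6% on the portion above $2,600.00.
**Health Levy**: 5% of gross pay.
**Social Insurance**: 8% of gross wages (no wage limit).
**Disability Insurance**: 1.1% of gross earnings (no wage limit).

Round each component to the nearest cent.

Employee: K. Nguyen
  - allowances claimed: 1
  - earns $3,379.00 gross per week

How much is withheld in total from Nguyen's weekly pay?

$721.25

Income Tax: taxable = $3,379.00 − 1×$150.00 = $3,229.00
  $140.40 + 16.6% × ($3,229.00 − $2,600.00) = $140.40 + 16.6% × $629.00 = $244.81
Health Levy: 5% × $3,379.00 = $168.95
Social Insurance: 8% × $3,379.00 = $270.32
Disability Insurance: 1.1% × $3,379.00 = $37.17
Total: $244.81 + $168.95 + $270.32 + $37.17 = $721.25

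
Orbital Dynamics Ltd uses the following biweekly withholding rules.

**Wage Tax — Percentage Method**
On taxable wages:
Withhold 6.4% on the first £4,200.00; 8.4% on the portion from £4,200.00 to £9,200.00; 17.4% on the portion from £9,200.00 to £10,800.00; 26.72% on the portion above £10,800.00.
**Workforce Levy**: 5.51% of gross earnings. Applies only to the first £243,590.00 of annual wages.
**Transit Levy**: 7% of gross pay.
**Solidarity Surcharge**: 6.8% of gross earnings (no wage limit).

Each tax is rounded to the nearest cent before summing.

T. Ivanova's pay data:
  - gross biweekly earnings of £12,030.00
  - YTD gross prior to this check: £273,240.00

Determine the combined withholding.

£2,956.00

Wage Tax: taxable = £12,030.00
  £967.20 + 26.72% × (£12,030.00 − £10,800.00) = £967.20 + 26.72% × £1,230.00 = £1,295.86
Workforce Levy: YTD £273,240.00 ≥ cap £243,590.00 → £0.00
Transit Levy: 7% × £12,030.00 = £842.10
Solidarity Surcharge: 6.8% × £12,030.00 = £818.04
Total: £1,295.86 + £0.00 + £842.10 + £818.04 = £2,956.00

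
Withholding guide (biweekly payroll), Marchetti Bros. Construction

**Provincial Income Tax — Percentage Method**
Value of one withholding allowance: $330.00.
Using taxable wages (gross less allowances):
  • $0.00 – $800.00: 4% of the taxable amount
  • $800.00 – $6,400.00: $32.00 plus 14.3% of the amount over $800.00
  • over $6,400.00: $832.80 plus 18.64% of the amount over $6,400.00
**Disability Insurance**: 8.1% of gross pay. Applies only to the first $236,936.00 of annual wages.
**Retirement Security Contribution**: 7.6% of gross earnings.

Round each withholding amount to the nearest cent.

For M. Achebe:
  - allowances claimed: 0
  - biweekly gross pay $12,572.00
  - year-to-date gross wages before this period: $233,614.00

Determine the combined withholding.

$3,207.81

Provincial Income Tax: taxable = $12,572.00
  $832.80 + 18.64% × ($12,572.00 − $6,400.00) = $832.80 + 18.64% × $6,172.00 = $1,983.26
Disability Insurance: cap $236,936.00 − YTD $233,614.00 = $3,322.00 subject; 8.1% × $3,322.00 = $269.08
Retirement Security Contribution: 7.6% × $12,572.00 = $955.47
Total: $1,983.26 + $269.08 + $955.47 = $3,207.81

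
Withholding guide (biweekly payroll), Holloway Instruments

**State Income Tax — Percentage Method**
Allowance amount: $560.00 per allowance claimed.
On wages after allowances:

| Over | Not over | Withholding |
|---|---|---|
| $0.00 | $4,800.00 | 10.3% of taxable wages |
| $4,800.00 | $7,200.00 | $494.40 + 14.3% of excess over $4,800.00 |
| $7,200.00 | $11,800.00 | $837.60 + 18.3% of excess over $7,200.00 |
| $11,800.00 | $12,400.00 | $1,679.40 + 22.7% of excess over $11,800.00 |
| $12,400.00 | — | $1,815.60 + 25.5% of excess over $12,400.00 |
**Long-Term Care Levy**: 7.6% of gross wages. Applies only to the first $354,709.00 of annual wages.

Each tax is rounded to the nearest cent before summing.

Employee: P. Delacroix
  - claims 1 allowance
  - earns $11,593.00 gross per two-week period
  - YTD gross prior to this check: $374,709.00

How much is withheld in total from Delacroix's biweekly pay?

$1,539.04

State Income Tax: taxable = $11,593.00 − 1×$560.00 = $11,033.00
  $837.60 + 18.3% × ($11,033.00 − $7,200.00) = $837.60 + 18.3% × $3,833.00 = $1,539.04
Long-Term Care Levy: YTD $374,709.00 ≥ cap $354,709.00 → $0.00
Total: $1,539.04 + $0.00 = $1,539.04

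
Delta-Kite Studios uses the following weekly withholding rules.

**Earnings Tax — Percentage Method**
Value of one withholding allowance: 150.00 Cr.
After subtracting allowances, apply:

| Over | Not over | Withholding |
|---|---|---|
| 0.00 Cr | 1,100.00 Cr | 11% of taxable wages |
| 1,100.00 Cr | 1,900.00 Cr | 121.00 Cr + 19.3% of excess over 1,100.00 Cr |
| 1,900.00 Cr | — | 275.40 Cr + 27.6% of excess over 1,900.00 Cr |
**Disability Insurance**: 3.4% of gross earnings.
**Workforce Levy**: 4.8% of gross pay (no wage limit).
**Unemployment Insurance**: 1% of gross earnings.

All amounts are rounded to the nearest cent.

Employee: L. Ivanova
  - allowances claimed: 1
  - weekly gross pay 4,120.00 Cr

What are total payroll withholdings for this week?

1,225.76 Cr

Earnings Tax: taxable = 4,120.00 Cr − 1×150.00 Cr = 3,970.00 Cr
  275.40 Cr + 27.6% × (3,970.00 Cr − 1,900.00 Cr) = 275.40 Cr + 27.6% × 2,070.00 Cr = 846.72 Cr
Disability Insurance: 3.4% × 4,120.00 Cr = 140.08 Cr
Workforce Levy: 4.8% × 4,120.00 Cr = 197.76 Cr
Unemployment Insurance: 1% × 4,120.00 Cr = 41.20 Cr
Total: 846.72 Cr + 140.08 Cr + 197.76 Cr + 41.20 Cr = 1,225.76 Cr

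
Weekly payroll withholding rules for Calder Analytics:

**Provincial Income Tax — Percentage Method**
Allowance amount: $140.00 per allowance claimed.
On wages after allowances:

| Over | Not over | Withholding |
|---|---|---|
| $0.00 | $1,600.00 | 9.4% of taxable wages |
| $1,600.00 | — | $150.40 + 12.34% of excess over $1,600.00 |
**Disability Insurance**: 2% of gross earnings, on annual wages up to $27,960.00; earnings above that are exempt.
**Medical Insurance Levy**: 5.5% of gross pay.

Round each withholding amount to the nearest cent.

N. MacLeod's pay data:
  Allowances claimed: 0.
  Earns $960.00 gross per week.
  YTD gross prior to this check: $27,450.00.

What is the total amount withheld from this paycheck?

$153.24

Provincial Income Tax: taxable = $960.00
  9.4% × $960.00 = $90.24
Disability Insurance: cap $27,960.00 − YTD $27,450.00 = $510.00 subject; 2% × $510.00 = $10.20
Medical Insurance Levy: 5.5% × $960.00 = $52.80
Total: $90.24 + $10.20 + $52.80 = $153.24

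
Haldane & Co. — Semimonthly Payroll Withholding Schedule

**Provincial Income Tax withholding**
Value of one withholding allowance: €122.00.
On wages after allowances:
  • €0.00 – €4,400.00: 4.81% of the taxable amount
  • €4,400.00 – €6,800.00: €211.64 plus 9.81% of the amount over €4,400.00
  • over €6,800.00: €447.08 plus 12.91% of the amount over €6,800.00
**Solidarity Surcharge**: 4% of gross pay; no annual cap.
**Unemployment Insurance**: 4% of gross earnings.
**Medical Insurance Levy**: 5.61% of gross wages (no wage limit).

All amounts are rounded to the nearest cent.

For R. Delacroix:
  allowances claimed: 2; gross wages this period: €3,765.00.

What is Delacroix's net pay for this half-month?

€3,083.22

Provincial Income Tax: taxable = €3,765.00 − 2×€122.00 = €3,521.00
  4.81% × €3,521.00 = €169.36
Solidarity Surcharge: 4% × €3,765.00 = €150.60
Unemployment Insurance: 4% × €3,765.00 = €150.60
Medical Insurance Levy: 5.61% × €3,765.00 = €211.22
Total withheld: €169.36 + €150.60 + €150.60 + €211.22 = €681.78
Net pay: €3,765.00 − €681.78 = €3,083.22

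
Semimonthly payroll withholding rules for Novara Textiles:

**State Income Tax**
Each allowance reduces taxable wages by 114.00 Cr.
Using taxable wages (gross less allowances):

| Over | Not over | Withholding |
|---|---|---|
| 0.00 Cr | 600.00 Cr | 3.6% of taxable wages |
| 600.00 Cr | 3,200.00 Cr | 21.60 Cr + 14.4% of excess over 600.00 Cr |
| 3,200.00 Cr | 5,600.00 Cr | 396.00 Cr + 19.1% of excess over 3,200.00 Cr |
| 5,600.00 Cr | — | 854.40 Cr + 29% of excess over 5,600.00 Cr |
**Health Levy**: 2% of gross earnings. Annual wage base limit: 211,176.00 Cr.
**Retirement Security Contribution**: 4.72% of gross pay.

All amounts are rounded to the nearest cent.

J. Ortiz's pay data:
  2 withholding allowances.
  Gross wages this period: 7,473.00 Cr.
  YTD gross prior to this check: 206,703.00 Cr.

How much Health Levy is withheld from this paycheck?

89.46 Cr

Health Levy: cap 211,176.00 Cr − YTD 206,703.00 Cr = 4,473.00 Cr subject; 2% × 4,473.00 Cr = 89.46 Cr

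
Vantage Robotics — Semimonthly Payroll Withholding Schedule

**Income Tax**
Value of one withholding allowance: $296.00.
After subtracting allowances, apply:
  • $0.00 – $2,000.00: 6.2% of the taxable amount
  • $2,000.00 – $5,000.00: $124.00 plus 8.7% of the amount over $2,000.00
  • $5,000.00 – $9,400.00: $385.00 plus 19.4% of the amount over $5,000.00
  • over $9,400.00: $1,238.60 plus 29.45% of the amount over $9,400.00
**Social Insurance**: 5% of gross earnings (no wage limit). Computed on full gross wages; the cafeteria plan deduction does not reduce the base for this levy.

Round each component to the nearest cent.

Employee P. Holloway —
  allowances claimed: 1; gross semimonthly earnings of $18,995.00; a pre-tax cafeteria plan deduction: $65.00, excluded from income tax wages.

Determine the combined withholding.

$4,907.76

Income Tax: taxable = $18,995.00 − $65.00 − 1×$296.00 = $18,634.00
  $1,238.60 + 29.45% × ($18,634.00 − $9,400.00) = $1,238.60 + 29.45% × $9,234.00 = $3,958.01
Social Insurance: 5% × $18,995.00 = $949.75
Total: $3,958.01 + $949.75 = $4,907.76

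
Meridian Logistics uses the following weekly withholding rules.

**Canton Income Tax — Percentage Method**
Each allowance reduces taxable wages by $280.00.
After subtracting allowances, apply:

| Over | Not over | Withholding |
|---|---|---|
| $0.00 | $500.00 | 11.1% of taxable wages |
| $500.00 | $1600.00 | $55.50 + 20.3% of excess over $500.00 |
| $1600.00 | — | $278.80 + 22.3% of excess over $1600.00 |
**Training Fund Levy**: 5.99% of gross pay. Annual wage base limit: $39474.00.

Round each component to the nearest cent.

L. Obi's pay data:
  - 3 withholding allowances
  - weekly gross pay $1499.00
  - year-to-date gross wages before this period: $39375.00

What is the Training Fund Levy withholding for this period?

$5.93

Training Fund Levy: cap $39474.00 − YTD $39375.00 = $99.00 subject; 5.99% × $99.00 = $5.93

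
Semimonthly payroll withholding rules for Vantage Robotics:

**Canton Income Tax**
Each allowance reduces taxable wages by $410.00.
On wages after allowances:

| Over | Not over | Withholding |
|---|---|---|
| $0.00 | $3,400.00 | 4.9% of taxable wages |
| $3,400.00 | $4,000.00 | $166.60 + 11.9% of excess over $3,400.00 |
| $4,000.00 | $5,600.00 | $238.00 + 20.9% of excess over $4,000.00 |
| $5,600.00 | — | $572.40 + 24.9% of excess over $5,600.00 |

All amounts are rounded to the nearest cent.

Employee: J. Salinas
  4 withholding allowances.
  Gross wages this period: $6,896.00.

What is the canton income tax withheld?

$500.50

Canton Income Tax: taxable = $6,896.00 − 4×$410.00 = $5,256.00
  $238.00 + 20.9% × ($5,256.00 − $4,000.00) = $238.00 + 20.9% × $1,256.00 = $500.50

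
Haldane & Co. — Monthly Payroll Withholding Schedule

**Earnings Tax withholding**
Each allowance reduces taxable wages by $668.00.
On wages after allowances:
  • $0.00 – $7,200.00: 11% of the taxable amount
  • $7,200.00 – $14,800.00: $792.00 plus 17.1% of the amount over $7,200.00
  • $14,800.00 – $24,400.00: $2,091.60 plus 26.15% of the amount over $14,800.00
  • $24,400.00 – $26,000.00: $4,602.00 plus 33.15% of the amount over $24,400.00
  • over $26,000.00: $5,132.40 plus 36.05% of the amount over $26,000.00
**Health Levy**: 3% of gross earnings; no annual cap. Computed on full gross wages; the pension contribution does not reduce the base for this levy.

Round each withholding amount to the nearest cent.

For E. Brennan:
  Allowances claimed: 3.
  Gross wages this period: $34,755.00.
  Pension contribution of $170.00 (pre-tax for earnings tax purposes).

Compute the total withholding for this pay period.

$8,547.50

Earnings Tax: taxable = $34,755.00 − $170.00 − 3×$668.00 = $32,581.00
  $5,132.40 + 36.05% × ($32,581.00 − $26,000.00) = $5,132.40 + 36.05% × $6,581.00 = $7,504.85
Health Levy: 3% × $34,755.00 = $1,042.65
Total: $7,504.85 + $1,042.65 = $8,547.50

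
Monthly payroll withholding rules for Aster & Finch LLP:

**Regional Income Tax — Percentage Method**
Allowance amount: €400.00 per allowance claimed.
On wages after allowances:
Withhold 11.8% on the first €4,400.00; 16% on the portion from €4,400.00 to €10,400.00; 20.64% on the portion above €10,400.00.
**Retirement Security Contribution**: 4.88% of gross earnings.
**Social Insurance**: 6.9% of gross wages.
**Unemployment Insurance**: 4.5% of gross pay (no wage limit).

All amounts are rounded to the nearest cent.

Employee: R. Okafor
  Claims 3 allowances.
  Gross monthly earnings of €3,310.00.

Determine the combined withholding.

Regional Income Tax: taxable = €3,310.00 − 3×€400.00 = €2,110.00
  11.8% × €2,110.00 = €248.98
Retirement Security Contribution: 4.88% × €3,310.00 = €161.53
Social Insurance: 6.9% × €3,310.00 = €228.39
Unemployment Insurance: 4.5% × €3,310.00 = €148.95
Total: €248.98 + €161.53 + €228.39 + €148.95 = €787.85

€787.85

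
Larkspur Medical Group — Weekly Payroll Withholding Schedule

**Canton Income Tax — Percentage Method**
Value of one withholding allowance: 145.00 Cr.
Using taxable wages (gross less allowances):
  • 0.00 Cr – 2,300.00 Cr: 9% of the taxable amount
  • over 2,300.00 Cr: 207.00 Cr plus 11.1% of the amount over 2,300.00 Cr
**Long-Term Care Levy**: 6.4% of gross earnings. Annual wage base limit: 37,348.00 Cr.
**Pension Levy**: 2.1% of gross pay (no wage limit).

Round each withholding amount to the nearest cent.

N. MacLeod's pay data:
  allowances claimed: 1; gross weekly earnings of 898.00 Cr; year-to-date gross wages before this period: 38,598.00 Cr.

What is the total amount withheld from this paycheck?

Canton Income Tax: taxable = 898.00 Cr − 1×145.00 Cr = 753.00 Cr
  9% × 753.00 Cr = 67.77 Cr
Long-Term Care Levy: YTD 38,598.00 Cr ≥ cap 37,348.00 Cr → 0.00 Cr
Pension Levy: 2.1% × 898.00 Cr = 18.86 Cr
Total: 67.77 Cr + 0.00 Cr + 18.86 Cr = 86.63 Cr

86.63 Cr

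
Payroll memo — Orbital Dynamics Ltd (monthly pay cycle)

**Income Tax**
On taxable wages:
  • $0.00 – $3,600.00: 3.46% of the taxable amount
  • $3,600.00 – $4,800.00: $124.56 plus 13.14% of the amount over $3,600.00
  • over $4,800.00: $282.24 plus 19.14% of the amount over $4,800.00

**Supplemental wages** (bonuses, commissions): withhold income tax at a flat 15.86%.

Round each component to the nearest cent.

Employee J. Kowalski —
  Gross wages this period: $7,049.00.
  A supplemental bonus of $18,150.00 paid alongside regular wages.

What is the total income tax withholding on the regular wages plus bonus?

Income Tax: taxable = $7,049.00
  $282.24 + 19.14% × ($7,049.00 − $4,800.00) = $282.24 + 19.14% × $2,249.00 = $712.70
Supplemental (15.86% flat on bonus): 15.86% × $18,150.00 = $2,878.59
Total income tax: $712.70 + $2,878.59 = $3,591.29

$3,591.29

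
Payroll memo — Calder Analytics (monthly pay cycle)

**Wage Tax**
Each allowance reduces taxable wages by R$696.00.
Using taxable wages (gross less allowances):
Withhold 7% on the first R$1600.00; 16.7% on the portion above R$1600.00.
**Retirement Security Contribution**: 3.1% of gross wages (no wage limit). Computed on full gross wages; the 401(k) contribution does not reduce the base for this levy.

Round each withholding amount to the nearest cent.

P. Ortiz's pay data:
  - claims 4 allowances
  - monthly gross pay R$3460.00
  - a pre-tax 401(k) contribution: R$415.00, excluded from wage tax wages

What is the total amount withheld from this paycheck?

Wage Tax: taxable = R$3460.00 − R$415.00 − 4×R$696.00 = R$261.00
  7% × R$261.00 = R$18.27
Retirement Security Contribution: 3.1% × R$3460.00 = R$107.26
Total: R$18.27 + R$107.26 = R$125.53

R$125.53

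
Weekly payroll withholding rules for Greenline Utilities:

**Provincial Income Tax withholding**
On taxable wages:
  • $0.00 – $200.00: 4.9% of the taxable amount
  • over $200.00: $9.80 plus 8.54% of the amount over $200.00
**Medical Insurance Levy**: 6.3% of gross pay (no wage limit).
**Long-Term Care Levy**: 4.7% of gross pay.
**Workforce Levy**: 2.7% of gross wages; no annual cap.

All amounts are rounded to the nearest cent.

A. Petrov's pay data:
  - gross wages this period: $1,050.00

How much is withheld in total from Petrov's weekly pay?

Provincial Income Tax: taxable = $1,050.00
  $9.80 + 8.54% × ($1,050.00 − $200.00) = $9.80 + 8.54% × $850.00 = $82.39
Medical Insurance Levy: 6.3% × $1,050.00 = $66.15
Long-Term Care Levy: 4.7% × $1,050.00 = $49.35
Workforce Levy: 2.7% × $1,050.00 = $28.35
Total: $82.39 + $66.15 + $49.35 + $28.35 = $226.24

$226.24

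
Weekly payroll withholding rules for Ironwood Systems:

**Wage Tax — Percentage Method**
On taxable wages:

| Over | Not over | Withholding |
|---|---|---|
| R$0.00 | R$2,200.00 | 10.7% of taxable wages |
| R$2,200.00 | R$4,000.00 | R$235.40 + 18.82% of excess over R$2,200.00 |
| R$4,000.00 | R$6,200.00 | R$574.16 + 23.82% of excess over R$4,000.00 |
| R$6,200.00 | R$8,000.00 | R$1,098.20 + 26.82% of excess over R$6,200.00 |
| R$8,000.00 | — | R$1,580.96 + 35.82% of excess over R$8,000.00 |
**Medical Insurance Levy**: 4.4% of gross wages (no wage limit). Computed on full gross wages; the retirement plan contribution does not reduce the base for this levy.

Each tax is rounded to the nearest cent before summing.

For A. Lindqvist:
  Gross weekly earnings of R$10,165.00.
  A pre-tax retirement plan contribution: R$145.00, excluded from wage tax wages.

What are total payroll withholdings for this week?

R$2,751.78

Wage Tax: taxable = R$10,165.00 − R$145.00 = R$10,020.00
  R$1,580.96 + 35.82% × (R$10,020.00 − R$8,000.00) = R$1,580.96 + 35.82% × R$2,020.00 = R$2,304.52
Medical Insurance Levy: 4.4% × R$10,165.00 = R$447.26
Total: R$2,304.52 + R$447.26 = R$2,751.78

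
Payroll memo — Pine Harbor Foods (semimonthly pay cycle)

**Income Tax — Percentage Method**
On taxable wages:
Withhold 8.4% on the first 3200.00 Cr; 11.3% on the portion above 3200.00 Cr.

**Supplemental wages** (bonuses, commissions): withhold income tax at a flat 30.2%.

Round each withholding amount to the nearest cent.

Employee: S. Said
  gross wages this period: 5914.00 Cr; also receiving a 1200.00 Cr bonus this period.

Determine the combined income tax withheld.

Income Tax: taxable = 5914.00 Cr
  268.80 Cr + 11.3% × (5914.00 Cr − 3200.00 Cr) = 268.80 Cr + 11.3% × 2714.00 Cr = 575.48 Cr
Supplemental (30.2% flat on bonus): 30.2% × 1200.00 Cr = 362.40 Cr
Total income tax: 575.48 Cr + 362.40 Cr = 937.88 Cr

937.88 Cr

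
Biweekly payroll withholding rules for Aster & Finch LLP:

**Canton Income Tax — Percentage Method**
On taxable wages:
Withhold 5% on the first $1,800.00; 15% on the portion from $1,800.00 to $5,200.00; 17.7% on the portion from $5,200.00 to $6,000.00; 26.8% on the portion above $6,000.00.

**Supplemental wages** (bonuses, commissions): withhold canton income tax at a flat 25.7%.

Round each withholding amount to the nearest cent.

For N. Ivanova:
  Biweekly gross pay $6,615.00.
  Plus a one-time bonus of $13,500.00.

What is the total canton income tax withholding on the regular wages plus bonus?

$4,375.92

Canton Income Tax: taxable = $6,615.00
  $741.60 + 26.8% × ($6,615.00 − $6,000.00) = $741.60 + 26.8% × $615.00 = $906.42
Supplemental (25.7% flat on bonus): 25.7% × $13,500.00 = $3,469.50
Total canton income tax: $906.42 + $3,469.50 = $4,375.92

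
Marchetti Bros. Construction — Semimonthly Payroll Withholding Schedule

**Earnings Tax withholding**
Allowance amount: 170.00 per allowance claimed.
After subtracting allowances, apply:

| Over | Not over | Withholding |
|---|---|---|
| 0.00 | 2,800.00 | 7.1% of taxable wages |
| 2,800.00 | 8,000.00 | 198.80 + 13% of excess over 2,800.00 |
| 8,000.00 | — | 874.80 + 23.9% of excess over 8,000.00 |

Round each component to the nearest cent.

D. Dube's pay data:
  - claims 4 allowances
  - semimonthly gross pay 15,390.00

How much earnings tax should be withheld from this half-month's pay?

Earnings Tax: taxable = 15,390.00 − 4×170.00 = 14,710.00
  874.80 + 23.9% × (14,710.00 − 8,000.00) = 874.80 + 23.9% × 6,710.00 = 2,478.49

2,478.49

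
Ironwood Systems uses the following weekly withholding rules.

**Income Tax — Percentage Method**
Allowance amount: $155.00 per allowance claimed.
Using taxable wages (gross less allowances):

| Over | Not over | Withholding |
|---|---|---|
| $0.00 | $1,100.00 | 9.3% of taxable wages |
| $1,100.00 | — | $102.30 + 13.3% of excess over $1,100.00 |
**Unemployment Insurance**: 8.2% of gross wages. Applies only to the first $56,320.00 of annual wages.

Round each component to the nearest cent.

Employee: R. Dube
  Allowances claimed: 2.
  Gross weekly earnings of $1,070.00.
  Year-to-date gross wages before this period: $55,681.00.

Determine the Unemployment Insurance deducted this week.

Unemployment Insurance: cap $56,320.00 − YTD $55,681.00 = $639.00 subject; 8.2% × $639.00 = $52.40

$52.40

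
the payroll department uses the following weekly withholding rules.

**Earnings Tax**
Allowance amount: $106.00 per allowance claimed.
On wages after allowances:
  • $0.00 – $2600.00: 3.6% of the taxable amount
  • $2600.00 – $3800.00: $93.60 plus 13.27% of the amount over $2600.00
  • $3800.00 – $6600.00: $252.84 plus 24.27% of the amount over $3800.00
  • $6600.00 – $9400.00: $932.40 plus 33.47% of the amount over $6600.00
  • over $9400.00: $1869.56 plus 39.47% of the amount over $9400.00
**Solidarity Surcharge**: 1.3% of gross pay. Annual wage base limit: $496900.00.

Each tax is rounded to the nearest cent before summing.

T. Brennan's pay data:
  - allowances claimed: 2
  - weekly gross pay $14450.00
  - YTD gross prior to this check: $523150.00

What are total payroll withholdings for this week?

Earnings Tax: taxable = $14450.00 − 2×$106.00 = $14238.00
  $1869.56 + 39.47% × ($14238.00 − $9400.00) = $1869.56 + 39.47% × $4838.00 = $3779.12
Solidarity Surcharge: YTD $523150.00 ≥ cap $496900.00 → $0.00
Total: $3779.12 + $0.00 = $3779.12

$3779.12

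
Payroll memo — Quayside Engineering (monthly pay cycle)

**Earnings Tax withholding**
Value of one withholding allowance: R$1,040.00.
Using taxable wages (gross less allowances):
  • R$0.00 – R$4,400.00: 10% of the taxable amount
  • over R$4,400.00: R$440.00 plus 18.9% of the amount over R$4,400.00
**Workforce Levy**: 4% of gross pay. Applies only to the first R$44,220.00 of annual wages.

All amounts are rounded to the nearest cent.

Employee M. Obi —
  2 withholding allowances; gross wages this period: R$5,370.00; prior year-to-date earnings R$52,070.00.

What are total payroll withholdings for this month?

Earnings Tax: taxable = R$5,370.00 − 2×R$1,040.00 = R$3,290.00
  10% × R$3,290.00 = R$329.00
Workforce Levy: YTD R$52,070.00 ≥ cap R$44,220.00 → R$0.00
Total: R$329.00 + R$0.00 = R$329.00

R$329.00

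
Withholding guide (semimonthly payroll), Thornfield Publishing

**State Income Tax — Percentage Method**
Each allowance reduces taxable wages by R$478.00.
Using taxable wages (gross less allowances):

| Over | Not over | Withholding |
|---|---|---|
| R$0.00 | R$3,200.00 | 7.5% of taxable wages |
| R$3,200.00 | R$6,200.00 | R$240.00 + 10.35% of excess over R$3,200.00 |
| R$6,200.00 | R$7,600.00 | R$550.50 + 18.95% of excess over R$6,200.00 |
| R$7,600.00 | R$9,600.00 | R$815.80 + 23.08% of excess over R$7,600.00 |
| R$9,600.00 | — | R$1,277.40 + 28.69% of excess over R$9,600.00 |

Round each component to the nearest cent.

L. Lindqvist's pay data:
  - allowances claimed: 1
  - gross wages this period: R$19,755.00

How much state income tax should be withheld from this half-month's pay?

R$4,053.73

State Income Tax: taxable = R$19,755.00 − 1×R$478.00 = R$19,277.00
  R$1,277.40 + 28.69% × (R$19,277.00 − R$9,600.00) = R$1,277.40 + 28.69% × R$9,677.00 = R$4,053.73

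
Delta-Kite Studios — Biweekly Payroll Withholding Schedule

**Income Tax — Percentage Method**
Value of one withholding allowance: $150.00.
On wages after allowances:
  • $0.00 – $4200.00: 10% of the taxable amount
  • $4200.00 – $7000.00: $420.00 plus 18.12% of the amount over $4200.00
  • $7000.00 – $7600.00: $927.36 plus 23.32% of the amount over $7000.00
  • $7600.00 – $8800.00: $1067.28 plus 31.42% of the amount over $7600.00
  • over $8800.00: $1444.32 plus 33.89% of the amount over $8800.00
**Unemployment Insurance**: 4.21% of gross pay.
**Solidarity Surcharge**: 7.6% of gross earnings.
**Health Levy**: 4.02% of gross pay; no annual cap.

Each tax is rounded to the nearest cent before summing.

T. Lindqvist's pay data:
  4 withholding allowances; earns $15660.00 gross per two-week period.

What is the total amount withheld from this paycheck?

Income Tax: taxable = $15660.00 − 4×$150.00 = $15060.00
  $1444.32 + 33.89% × ($15060.00 − $8800.00) = $1444.32 + 33.89% × $6260.00 = $3565.83
Unemployment Insurance: 4.21% × $15660.00 = $659.29
Solidarity Surcharge: 7.6% × $15660.00 = $1190.16
Health Levy: 4.02% × $15660.00 = $629.53
Total: $3565.83 + $659.29 + $1190.16 + $629.53 = $6044.81

$6044.81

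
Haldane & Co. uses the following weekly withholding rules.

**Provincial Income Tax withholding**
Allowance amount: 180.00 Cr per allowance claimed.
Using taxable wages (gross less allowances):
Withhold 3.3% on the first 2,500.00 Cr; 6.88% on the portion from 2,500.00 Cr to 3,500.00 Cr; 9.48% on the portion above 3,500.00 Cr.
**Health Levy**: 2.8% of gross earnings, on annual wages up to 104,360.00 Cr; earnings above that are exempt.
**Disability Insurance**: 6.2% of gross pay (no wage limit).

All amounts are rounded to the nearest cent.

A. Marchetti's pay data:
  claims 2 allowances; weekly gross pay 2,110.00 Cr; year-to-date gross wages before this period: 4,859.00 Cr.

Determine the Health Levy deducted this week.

Health Levy: 2.8% × 2,110.00 Cr = 59.08 Cr

59.08 Cr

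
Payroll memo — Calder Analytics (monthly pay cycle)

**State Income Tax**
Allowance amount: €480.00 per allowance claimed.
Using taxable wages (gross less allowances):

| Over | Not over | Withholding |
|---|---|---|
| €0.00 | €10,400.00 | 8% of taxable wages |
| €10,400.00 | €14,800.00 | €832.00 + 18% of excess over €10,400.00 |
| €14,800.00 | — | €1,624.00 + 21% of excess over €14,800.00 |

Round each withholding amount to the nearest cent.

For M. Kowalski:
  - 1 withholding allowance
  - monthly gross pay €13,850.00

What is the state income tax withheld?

State Income Tax: taxable = €13,850.00 − 1×€480.00 = €13,370.00
  €832.00 + 18% × (€13,370.00 − €10,400.00) = €832.00 + 18% × €2,970.00 = €1,366.60

€1,366.60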